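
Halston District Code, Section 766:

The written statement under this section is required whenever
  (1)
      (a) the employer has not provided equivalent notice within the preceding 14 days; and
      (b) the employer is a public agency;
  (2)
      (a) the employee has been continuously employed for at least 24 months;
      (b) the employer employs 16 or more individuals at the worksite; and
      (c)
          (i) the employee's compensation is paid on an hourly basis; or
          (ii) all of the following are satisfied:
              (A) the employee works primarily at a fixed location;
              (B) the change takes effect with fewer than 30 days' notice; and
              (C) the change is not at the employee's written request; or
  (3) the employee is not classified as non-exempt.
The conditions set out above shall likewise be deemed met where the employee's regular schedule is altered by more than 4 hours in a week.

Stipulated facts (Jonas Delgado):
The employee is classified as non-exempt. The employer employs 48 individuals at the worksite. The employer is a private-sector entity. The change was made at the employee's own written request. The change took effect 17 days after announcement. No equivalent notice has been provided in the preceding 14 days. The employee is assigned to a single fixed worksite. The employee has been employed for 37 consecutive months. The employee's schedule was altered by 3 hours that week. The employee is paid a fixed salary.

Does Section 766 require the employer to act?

No — not required.

(a) no recent notice — met.
(b) public agency — not met.
(1): T AND F → false.
(a) tenure ≥ 24 mo. — holds.
(b) ≥ 16 at site — met.
(i) hourly-paid — fails.
(A) fixed location — met.
(B) < 30 days' notice — holds.
(C) not employee-requested — fails.
So (ii) is not satisfied (T AND T AND F).
(c): F OR F → false.
(2) = T AND T AND F = false.
(3) not (non-exempt) — fails.
Overall = F OR F OR F = false.
Exception (schedule shift > 4h) — not satisfied.
Result: main false OR exception false → false.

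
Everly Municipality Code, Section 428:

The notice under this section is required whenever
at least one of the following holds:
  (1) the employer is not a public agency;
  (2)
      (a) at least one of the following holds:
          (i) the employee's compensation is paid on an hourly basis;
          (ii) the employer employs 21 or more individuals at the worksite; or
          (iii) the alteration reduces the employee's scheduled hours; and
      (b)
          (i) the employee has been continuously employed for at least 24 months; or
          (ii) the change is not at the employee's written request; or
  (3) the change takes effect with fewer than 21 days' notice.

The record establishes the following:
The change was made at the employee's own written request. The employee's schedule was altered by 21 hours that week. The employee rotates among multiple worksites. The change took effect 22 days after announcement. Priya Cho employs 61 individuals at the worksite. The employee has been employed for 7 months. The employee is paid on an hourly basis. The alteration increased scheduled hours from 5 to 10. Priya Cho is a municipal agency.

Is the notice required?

(1) not (public agency) — not satisfied.
(i) hourly-paid — satisfied.
(ii) ≥ 21 at site — satisfied.
(iii) hours reduced — fails.
(a): T OR T OR F → true.
(i) tenure ≥ 24 mo. — not satisfied.
(ii) not employee-requested — not met.
(b): F OR F → false.
So (2) is not satisfied (T AND F).
(3) < 21 days' notice — not satisfied.
Overall = F OR F OR F = false.

No — not required.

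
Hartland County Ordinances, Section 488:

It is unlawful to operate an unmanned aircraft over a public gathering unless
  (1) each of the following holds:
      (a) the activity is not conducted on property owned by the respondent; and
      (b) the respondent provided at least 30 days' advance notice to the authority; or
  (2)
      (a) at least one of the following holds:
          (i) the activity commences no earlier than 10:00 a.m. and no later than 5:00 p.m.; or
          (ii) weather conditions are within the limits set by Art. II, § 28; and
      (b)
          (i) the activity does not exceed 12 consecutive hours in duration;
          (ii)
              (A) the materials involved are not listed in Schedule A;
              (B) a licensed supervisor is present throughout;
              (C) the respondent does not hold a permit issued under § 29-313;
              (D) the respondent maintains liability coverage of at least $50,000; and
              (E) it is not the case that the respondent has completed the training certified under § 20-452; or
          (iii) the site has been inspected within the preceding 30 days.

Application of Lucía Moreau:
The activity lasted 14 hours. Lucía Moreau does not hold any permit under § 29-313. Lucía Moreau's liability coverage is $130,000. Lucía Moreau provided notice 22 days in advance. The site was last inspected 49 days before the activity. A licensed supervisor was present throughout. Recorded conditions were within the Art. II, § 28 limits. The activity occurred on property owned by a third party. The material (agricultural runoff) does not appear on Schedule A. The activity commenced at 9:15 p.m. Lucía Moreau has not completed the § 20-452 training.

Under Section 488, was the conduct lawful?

Yes — lawful.

(a) not (own property) — satisfied.
(b) ≥30 days' notice — fails.
(1) = T AND F = false.
(i) start within hours — not met.
(ii) weather ok — holds.
(a): F OR T → true.
(i) ≤ 12 hrs duration — not satisfied.
(A) not (Schedule A material) — satisfied.
(B) supervisor present — satisfied.
(C) not (holds permit) — met.
(D) coverage ≥ $50,000 — satisfied.
(E) not (training certified) — met.
So (ii) is satisfied (T AND T AND T AND T AND T).
(iii) site inspected — not satisfied.
So (b) is satisfied (F OR T OR F).
So (2) is satisfied (T AND T).
Overall = F OR T = true.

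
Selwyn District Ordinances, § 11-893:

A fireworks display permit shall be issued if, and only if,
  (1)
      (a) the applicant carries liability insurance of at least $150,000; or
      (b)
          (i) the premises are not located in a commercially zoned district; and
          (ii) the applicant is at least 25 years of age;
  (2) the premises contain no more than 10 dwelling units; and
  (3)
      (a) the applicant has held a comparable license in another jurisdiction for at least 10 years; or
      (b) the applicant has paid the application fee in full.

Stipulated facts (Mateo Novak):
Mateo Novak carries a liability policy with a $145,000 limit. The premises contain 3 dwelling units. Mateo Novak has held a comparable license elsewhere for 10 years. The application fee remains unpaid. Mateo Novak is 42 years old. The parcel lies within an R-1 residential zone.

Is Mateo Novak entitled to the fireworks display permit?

(a) insurance ≥ $150,000 — not satisfied.
(i) not (commercially zoned) — met.
(ii) age ≥ 25 — met.
(b) = T AND T = true.
So (1) is satisfied (F OR T).
(2) ≤ 10 units — holds.
(a) prior license ≥ 10 yr — met.
(b) fee paid — not satisfied.
So (3) is satisfied (T OR F).
Overall = T AND T AND T = true.

Yes — granted.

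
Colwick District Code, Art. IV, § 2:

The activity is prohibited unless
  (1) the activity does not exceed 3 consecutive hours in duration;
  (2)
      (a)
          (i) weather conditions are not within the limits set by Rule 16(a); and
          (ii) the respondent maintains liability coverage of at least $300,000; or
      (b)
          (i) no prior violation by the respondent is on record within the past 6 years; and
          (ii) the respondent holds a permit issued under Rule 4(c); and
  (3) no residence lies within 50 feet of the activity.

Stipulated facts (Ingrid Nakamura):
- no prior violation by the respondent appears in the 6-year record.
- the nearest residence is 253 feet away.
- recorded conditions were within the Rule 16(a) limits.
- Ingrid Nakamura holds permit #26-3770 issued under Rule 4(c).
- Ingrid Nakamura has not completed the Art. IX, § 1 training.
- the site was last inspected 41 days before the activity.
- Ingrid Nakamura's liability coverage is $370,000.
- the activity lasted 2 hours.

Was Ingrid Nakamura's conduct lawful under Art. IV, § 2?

(1) ≤ 3 hrs duration — holds.
(i) not (weather ok) — not met.
(ii) coverage ≥ $300,000 — met.
(a): F AND T → false.
(i) no prior violation — satisfied.
(ii) holds permit — holds.
(b): T AND T → true.
(2) = F OR T = true.
(3) no residence in 50 ft — holds.
Overall = T AND T AND T = true.

Yes — lawful.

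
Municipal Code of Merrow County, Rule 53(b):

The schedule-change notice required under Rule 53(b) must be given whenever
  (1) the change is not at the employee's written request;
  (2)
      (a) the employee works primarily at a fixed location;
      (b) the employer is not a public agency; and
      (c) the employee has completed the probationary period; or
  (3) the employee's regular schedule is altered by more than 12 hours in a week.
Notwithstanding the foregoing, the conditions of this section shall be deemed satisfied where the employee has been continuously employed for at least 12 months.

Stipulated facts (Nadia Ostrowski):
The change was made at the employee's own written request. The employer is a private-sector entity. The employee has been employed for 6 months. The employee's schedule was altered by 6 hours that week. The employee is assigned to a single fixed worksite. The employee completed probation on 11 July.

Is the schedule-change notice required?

(1) not employee-requested — fails.
(a) fixed location — holds.
(b) not (public agency) — met.
(c) past probation — holds.
(2): T AND T AND T → true.
(3) schedule shift > 12h — not met.
Overall = F OR T OR F = true.
Exception (tenure ≥ 12 mo.) — not satisfied.
Result: main true OR exception false → true.

Yes — required.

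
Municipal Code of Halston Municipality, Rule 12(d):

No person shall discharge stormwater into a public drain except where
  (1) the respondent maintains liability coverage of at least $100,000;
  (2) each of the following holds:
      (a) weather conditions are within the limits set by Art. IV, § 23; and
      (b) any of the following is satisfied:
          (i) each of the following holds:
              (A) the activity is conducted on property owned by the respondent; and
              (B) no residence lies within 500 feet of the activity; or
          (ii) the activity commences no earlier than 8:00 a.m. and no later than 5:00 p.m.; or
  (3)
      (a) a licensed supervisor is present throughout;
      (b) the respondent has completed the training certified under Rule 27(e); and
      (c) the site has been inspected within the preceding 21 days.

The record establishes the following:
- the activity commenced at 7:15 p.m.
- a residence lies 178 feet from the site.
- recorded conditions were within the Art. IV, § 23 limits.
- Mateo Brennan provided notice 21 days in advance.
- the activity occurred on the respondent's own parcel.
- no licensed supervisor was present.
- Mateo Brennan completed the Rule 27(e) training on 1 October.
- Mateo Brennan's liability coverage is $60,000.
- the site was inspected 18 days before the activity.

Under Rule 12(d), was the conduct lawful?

No — unlawful.

(1) coverage ≥ $100,000 — not satisfied.
(a) weather ok — met.
(A) own property — satisfied.
(B) no residence in 500 ft — not met.
So (i) is not satisfied (T AND F).
(ii) start within hours — not met.
(b) = F OR F = false.
(2) = T AND F = false.
(a) supervisor present — not met.
(b) training certified — satisfied.
(c) site inspected — holds.
(3) = F AND T AND T = false.
So Overall is not satisfied (F OR F OR F).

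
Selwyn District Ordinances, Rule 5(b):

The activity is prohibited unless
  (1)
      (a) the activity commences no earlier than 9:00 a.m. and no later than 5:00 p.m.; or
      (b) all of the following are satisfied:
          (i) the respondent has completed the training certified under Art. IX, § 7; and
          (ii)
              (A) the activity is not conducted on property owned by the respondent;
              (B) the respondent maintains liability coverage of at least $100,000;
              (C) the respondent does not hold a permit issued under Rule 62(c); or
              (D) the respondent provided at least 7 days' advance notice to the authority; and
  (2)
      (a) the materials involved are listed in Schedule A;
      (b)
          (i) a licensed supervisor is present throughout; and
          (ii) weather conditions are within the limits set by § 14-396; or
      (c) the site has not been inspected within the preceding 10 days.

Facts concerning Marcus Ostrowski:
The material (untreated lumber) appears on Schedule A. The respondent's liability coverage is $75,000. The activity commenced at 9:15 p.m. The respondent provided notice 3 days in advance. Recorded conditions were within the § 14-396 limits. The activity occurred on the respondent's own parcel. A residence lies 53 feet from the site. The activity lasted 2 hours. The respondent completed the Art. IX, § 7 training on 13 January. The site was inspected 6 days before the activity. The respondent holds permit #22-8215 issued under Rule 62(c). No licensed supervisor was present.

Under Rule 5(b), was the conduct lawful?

(a) start within hours — not met.
(i) training certified — satisfied.
(A) not (own property) — fails.
(B) coverage ≥ $100,000 — fails.
(C) not (holds permit) — not satisfied.
(D) ≥7 days' notice — fails.
(ii) = F OR F OR F OR F = false.
(b) = T AND F = false.
So (1) is not satisfied (F OR F).
(a) Schedule A material — holds.
(i) supervisor present — fails.
(ii) weather ok — satisfied.
(b): F AND T → false.
(c) not (site inspected) — not met.
So (2) is satisfied (T OR F OR F).
Overall = F AND T = false.

No — unlawful.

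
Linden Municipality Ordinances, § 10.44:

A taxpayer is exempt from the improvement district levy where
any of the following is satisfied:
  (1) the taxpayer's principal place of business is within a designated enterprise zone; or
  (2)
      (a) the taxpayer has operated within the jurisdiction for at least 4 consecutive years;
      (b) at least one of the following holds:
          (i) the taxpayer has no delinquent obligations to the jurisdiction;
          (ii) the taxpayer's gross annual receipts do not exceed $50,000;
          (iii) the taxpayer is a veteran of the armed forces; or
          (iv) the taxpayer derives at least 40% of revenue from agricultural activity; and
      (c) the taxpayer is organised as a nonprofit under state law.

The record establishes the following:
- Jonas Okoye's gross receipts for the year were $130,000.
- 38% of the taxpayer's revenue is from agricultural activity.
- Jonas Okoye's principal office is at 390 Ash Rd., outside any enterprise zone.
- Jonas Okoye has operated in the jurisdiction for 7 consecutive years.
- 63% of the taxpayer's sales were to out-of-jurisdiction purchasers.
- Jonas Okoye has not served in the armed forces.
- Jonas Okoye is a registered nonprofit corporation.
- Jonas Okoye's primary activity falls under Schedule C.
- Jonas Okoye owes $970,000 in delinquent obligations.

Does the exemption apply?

No — not exempt.

(1) in enterprise zone — fails.
(a) ≥ 4 yrs in jurisdiction — met.
(i) no delinquency — fails.
(ii) receipts ≤ $50,000 — not met.
(iii) veteran — fails.
(iv) ≥40% agricultural — fails.
(b): F OR F OR F OR F → false.
(c) nonprofit — holds.
So (2) is not satisfied (T AND F AND T).
Overall = F OR F = false.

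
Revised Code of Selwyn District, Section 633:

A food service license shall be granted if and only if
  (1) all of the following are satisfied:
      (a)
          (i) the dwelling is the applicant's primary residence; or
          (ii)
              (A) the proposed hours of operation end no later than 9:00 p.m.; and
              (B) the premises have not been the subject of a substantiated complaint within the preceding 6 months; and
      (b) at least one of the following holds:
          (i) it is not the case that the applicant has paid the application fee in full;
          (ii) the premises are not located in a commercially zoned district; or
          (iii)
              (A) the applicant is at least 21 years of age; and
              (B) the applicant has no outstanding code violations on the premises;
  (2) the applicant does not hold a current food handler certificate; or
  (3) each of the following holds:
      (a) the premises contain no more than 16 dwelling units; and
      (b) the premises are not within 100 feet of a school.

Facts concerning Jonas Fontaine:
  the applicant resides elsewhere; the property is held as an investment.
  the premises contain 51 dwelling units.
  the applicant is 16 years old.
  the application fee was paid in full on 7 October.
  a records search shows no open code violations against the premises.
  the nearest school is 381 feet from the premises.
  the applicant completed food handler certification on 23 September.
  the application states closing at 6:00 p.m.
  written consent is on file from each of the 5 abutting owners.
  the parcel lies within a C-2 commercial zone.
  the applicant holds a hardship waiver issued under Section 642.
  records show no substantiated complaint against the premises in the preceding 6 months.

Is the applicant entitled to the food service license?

(i) primary residence — fails.
(A) closes by 9 p.m. — holds.
(B) no complaint in 6 mo. — holds.
(ii): T AND T → true.
(a): F OR T → true.
(i) not (fee paid) — not satisfied.
(ii) not (commercially zoned) — fails.
(A) age ≥ 21 — not met.
(B) no code violations — satisfied.
So (iii) is not satisfied (F AND T).
So (b) is not satisfied (F OR F OR F).
So (1) is not satisfied (T AND F).
(2) not (food handler cert.) — fails.
(a) ≤ 16 units — not satisfied.
(b) ≥100 ft from school — satisfied.
(3) = F AND T = false.
Overall = F OR F OR F = false.

No — denied.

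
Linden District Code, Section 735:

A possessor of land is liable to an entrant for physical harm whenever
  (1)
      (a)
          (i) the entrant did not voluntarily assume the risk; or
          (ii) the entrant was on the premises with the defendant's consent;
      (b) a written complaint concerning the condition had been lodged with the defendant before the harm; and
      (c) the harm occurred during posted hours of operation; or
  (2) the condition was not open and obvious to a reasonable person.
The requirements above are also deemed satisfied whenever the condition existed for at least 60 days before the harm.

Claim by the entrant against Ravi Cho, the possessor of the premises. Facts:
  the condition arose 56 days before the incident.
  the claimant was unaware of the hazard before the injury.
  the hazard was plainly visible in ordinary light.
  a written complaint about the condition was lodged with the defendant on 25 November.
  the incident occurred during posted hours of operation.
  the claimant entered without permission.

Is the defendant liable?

Yes — liable.

(i) no assumed risk — holds.
(ii) consent to enter — fails.
So (a) is satisfied (T OR F).
(b) complaint lodged — holds.
(c) during posted hours — holds.
(1): T AND T AND T → true.
(2) not open/obvious — not met.
Overall: T OR F → true.
Exception (condition ≥60 days old) — not satisfied.
Result: main true OR exception false → true.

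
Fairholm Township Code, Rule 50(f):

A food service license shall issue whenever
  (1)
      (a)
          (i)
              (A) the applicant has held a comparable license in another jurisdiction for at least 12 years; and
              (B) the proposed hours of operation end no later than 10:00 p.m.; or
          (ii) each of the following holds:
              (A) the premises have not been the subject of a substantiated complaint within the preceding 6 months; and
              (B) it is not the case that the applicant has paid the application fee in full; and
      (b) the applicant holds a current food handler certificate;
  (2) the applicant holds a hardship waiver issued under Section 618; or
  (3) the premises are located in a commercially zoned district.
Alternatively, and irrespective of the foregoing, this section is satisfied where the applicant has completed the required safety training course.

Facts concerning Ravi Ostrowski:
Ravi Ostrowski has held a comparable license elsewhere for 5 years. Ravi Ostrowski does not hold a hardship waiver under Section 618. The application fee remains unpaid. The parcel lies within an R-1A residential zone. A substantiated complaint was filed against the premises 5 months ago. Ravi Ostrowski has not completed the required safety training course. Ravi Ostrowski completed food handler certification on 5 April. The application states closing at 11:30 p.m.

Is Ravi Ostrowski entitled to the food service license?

(A) prior license ≥ 12 yr — not met.
(B) closes by 10 p.m. — fails.
So (i) is not satisfied (F AND F).
(A) no complaint in 6 mo. — not satisfied.
(B) not (fee paid) — met.
(ii) = F AND T = false.
So (a) is not satisfied (F OR F).
(b) food handler cert. — holds.
(1) = F AND T = false.
(2) hardship waiver — not satisfied.
(3) commercially zoned — not met.
So Overall is not satisfied (F OR F OR F).
Exception (safety training) — not satisfied.
Result: main false OR exception false → false.

No — denied.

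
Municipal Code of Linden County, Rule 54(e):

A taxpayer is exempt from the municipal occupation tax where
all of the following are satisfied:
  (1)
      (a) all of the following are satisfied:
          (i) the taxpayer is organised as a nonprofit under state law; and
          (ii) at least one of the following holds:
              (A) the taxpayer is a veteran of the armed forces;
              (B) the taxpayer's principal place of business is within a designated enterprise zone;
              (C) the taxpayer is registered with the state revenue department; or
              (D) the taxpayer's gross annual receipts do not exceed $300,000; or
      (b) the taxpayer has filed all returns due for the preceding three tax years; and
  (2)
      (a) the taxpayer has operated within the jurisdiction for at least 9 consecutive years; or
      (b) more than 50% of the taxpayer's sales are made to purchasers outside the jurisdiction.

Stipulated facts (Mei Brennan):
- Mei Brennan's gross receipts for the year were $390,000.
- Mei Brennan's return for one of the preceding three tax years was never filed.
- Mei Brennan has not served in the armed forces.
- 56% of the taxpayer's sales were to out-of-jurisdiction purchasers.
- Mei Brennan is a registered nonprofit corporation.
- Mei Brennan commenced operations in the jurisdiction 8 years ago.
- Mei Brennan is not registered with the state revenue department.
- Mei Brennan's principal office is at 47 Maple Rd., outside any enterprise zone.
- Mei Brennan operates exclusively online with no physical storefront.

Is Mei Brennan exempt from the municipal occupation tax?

(i) nonprofit — satisfied.
(A) veteran — not satisfied.
(B) in enterprise zone — fails.
(C) state-registered — fails.
(D) receipts ≤ $300,000 — not satisfied.
(ii) = F OR F OR F OR F = false.
(a) = T AND F = false.
(b) returns current — fails.
(1) = F OR F = false.
(a) ≥ 9 yrs in jurisdiction — fails.
(b) >50% out-of-jur. sales — satisfied.
So (2) is satisfied (F OR T).
So Overall is not satisfied (F AND T).

No — not exempt.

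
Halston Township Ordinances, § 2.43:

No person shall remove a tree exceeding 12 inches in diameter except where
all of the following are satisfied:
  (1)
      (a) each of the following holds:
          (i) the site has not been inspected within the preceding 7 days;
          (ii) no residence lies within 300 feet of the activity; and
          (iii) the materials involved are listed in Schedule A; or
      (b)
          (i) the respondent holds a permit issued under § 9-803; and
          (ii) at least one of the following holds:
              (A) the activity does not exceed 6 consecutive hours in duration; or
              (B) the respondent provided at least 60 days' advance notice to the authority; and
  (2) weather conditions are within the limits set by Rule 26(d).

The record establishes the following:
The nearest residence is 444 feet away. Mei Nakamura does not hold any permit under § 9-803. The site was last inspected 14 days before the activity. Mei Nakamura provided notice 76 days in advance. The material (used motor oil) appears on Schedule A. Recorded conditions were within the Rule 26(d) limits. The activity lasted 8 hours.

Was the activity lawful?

(i) not (site inspected) — satisfied.
(ii) no residence in 300 ft — satisfied.
(iii) Schedule A material — satisfied.
(a) = T AND T AND T = true.
(i) holds permit — fails.
(A) ≤ 6 hrs duration — not satisfied.
(B) ≥60 days' notice — holds.
(ii): F OR T → true.
(b): F AND T → false.
(1): T OR F → true.
(2) weather ok — met.
Overall: T AND T → true.

Yes — lawful.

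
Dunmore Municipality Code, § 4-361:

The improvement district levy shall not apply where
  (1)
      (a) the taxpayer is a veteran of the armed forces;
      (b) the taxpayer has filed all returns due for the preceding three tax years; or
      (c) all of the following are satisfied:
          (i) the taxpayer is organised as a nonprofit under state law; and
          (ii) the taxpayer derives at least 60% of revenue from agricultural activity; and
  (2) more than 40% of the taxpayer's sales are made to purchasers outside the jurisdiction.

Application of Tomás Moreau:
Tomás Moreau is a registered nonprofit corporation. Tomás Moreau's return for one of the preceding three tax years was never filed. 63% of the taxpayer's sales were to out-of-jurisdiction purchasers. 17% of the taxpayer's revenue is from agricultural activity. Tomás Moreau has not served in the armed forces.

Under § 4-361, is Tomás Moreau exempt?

No — not exempt.

(a) veteran — fails.
(b) returns current — not met.
(i) nonprofit — holds.
(ii) ≥60% agricultural — not met.
So (c) is not satisfied (T AND F).
So (1) is not satisfied (F OR F OR F).
(2) >40% out-of-jur. sales — satisfied.
Overall: F AND T → false.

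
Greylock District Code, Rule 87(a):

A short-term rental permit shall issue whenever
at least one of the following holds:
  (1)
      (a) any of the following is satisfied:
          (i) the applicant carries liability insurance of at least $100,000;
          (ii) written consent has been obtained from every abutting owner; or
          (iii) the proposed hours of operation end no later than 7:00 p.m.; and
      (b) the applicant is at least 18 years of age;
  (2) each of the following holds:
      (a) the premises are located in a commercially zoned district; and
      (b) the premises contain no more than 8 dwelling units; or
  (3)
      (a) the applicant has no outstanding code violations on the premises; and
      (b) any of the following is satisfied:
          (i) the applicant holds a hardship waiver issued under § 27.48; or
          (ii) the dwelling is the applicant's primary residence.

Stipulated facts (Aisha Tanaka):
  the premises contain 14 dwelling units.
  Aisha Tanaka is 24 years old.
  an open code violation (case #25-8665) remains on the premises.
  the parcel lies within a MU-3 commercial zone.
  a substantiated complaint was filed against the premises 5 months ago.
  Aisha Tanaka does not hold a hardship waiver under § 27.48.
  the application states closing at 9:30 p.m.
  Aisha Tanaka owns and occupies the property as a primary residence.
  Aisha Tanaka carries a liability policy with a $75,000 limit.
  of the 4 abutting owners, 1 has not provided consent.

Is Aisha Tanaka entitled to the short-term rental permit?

(i) insurance ≥ $100,000 — not met.
(ii) all abutters consent — fails.
(iii) closes by 7 p.m. — not satisfied.
(a): F OR F OR F → false.
(b) age ≥ 18 — satisfied.
So (1) is not satisfied (F AND T).
(a) commercially zoned — met.
(b) ≤ 8 units — not satisfied.
So (2) is not satisfied (T AND F).
(a) no code violations — not met.
(i) hardship waiver — fails.
(ii) primary residence — met.
(b): F OR T → true.
(3) = F AND T = false.
Overall: F OR F OR F → false.

No — denied.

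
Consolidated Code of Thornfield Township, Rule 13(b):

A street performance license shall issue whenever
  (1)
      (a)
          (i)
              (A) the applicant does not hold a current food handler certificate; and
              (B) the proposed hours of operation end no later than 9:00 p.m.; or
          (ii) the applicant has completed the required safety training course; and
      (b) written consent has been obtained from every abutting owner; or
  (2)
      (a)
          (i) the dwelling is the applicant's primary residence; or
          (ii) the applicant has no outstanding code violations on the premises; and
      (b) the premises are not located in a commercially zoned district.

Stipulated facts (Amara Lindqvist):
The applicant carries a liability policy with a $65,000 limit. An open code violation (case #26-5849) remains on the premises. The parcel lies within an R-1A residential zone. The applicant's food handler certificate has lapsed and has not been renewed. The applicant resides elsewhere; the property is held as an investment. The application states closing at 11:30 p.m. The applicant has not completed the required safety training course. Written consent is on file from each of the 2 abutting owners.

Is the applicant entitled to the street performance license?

(A) not (food handler cert.) — holds.
(B) closes by 9 p.m. — not satisfied.
(i) = T AND F = false.
(ii) safety training — not met.
(a) = F OR F = false.
(b) all abutters consent — holds.
(1) = F AND T = false.
(i) primary residence — fails.
(ii) no code violations — not satisfied.
(a) = F OR F = false.
(b) not (commercially zoned) — holds.
(2): F AND T → false.
Overall: F OR F → false.

No — denied.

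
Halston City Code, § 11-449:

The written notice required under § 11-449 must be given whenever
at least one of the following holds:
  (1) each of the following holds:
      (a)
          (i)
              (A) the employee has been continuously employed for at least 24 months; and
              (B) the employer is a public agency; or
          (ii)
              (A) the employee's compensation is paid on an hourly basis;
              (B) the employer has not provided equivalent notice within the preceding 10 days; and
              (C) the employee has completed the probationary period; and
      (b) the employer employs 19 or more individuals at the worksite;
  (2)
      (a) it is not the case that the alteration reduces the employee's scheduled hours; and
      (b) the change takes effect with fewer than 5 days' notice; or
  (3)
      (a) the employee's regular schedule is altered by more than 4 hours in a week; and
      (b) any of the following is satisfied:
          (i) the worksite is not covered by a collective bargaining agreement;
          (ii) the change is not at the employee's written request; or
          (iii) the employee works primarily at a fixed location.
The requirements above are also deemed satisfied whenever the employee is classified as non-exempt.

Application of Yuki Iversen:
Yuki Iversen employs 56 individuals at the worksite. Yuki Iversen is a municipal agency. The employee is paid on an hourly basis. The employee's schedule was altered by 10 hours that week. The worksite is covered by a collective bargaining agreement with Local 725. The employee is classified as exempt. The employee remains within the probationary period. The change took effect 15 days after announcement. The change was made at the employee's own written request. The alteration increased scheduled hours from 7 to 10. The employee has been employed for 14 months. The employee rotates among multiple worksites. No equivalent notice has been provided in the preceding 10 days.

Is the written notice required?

(A) tenure ≥ 24 mo. — not met.
(B) public agency — met.
(i) = F AND T = false.
(A) hourly-paid — holds.
(B) no recent notice — met.
(C) past probation — not satisfied.
(ii): T AND T AND F → false.
So (a) is not satisfied (F OR F).
(b) ≥ 19 at site — holds.
(1) = F AND T = false.
(a) not (hours reduced) — satisfied.
(b) < 5 days' notice — fails.
So (2) is not satisfied (T AND F).
(a) schedule shift > 4h — satisfied.
(i) no CBA — not met.
(ii) not employee-requested — fails.
(iii) fixed location — fails.
(b) = F OR F OR F = false.
(3) = T AND F = false.
So Overall is not satisfied (F OR F OR F).
Exception (non-exempt) — not satisfied.
Result: main false OR exception false → false.

No — not required.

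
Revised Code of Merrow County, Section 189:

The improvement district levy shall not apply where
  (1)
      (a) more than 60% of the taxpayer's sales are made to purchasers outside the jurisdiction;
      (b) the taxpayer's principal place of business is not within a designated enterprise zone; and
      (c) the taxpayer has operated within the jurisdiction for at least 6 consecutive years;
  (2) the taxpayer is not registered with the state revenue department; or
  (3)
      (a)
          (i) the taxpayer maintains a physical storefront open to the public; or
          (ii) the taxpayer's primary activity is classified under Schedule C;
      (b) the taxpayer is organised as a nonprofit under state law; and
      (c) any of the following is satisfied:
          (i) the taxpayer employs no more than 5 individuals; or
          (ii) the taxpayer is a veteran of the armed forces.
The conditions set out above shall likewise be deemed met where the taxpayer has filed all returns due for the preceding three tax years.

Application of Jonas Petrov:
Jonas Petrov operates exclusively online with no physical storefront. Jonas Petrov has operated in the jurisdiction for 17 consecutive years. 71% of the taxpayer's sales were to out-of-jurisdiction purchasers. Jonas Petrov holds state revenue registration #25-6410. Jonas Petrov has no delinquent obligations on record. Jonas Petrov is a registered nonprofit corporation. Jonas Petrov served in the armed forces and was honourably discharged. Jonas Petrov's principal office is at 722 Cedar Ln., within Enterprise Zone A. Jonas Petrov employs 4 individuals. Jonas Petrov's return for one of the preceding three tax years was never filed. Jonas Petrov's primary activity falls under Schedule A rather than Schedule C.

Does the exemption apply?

No — not exempt.

(a) >60% out-of-jur. sales — satisfied.
(b) not (in enterprise zone) — fails.
(c) ≥ 6 yrs in jurisdiction — met.
(1) = T AND F AND T = false.
(2) not (state-registered) — fails.
(i) has storefront — not met.
(ii) Schedule C activity — fails.
So (a) is not satisfied (F OR F).
(b) nonprofit — met.
(i) ≤ 5 employees — met.
(ii) veteran — holds.
(c): T OR T → true.
So (3) is not satisfied (F AND T AND T).
Overall = F OR F OR F = false.
Exception (returns current) — not satisfied.
Result: main false OR exception false → false.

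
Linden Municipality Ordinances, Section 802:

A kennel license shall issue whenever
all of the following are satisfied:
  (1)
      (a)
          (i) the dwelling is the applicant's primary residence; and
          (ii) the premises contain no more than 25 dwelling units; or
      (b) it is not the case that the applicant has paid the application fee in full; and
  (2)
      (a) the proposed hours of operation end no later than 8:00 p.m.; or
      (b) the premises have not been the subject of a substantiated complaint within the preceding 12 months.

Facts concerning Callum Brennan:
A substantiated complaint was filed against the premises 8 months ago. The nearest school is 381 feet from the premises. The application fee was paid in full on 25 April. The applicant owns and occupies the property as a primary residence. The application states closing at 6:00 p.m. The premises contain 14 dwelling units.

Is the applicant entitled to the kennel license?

Yes — granted.

(i) primary residence — holds.
(ii) ≤ 25 units — holds.
So (a) is satisfied (T AND T).
(b) not (fee paid) — not satisfied.
So (1) is satisfied (T OR F).
(a) closes by 8 p.m. — met.
(b) no complaint in 12 mo. — not satisfied.
(2) = T OR F = true.
Overall = T AND T = true.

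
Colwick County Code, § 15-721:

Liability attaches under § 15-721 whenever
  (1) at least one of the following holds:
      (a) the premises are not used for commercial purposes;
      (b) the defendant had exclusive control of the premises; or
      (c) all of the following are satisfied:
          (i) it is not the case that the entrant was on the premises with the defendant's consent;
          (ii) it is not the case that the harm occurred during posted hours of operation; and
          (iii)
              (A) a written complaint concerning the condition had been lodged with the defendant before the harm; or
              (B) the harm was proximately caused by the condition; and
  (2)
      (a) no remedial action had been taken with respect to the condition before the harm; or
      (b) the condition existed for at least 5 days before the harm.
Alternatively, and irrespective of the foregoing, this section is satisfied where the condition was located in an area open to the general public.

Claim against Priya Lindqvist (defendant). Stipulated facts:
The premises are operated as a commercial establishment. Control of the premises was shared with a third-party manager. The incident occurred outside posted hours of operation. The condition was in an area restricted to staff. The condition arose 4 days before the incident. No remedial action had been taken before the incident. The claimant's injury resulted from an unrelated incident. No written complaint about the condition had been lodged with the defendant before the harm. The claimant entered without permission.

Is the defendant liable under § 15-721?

(a) not (commercial use) — not met.
(b) exclusive control — not satisfied.
(i) not (consent to enter) — satisfied.
(ii) not (during posted hours) — met.
(A) complaint lodged — not met.
(B) proximate cause — not met.
(iii): F OR F → false.
So (c) is not satisfied (T AND T AND F).
(1): F OR F OR F → false.
(a) no remedial action — satisfied.
(b) condition ≥5 days old — not satisfied.
So (2) is satisfied (T OR F).
Overall: F AND T → false.
Exception (public area) — not satisfied.
Result: main false OR exception false → false.

No — not liable.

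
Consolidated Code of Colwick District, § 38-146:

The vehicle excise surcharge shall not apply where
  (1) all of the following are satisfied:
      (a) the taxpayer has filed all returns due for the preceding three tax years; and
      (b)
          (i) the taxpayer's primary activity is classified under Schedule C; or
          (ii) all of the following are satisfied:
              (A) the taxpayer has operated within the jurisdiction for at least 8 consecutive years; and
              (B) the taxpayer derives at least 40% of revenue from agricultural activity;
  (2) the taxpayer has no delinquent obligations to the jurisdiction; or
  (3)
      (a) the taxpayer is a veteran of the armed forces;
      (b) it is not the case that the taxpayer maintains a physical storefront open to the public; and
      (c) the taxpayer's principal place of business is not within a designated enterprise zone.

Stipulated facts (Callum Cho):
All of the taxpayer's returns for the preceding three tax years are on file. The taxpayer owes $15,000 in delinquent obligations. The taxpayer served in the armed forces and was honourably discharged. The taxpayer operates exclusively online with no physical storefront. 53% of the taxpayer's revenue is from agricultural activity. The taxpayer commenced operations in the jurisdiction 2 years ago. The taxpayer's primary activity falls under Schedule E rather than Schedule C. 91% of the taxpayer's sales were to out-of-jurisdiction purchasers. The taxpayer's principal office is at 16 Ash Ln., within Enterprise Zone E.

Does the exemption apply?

No — not exempt.

(a) returns current — met.
(i) Schedule C activity — fails.
(A) ≥ 8 yrs in jurisdiction — not satisfied.
(B) ≥40% agricultural — holds.
So (ii) is not satisfied (F AND T).
(b) = F OR F = false.
(1): T AND F → false.
(2) no delinquency — fails.
(a) veteran — holds.
(b) not (has storefront) — satisfied.
(c) not (in enterprise zone) — fails.
So (3) is not satisfied (T AND T AND F).
Overall: F OR F OR F → false.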